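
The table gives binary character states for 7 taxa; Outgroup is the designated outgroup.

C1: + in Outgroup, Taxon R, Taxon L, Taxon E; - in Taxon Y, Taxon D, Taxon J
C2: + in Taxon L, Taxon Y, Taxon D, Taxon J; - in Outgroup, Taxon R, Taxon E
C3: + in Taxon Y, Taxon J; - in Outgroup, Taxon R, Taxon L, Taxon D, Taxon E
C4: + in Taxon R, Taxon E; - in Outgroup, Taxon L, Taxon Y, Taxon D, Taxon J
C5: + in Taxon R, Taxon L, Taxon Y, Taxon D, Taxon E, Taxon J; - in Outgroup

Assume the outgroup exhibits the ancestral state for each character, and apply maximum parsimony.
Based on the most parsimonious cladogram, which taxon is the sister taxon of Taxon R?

Character polarity is set by the outgroup: the derived state is whichever differs from the outgroup's state, so for C1 the derived state is '-', and for the remaining characters it is '+'.
Only Taxon D, Taxon J, and Taxon Y show the derived state '-' for C1, supporting them as a clade.
C2: derived state '+' in Taxon D, Taxon J, Taxon L, and Taxon Y only — synapomorphy for {Taxon D, Taxon J, Taxon L, Taxon Y}.
C3 (derived state '+') is shared by Taxon J and Taxon Y — a synapomorphy uniting that clade.
Only Taxon E and Taxon R show the derived state '+' for C4, supporting them as a clade.
All ingroup taxa share the derived state '+' for C5; it defines the ingroup but does not resolve relationships within it.
Most parsimonious ingroup topology: ((Taxon R,Taxon E),(Taxon L,((Taxon Y,Taxon J),Taxon D))).
Taxon R and Taxon E form a cherry on this tree, so they are sister taxa.

Taxon E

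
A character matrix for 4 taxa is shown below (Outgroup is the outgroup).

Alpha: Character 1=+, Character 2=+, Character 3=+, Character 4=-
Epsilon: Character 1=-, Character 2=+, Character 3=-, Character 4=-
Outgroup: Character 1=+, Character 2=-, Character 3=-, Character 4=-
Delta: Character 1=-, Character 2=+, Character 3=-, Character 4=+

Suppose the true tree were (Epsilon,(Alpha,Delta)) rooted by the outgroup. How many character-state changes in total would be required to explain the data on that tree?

5

Map each character onto (Epsilon,(Alpha,Delta)) (rooted by Outgroup) and count the minimum state changes it requires (Fitch parsimony):
Character 1: 2; Character 2: 1; Character 3: 1; Character 4: 1.
Total tree length = 5.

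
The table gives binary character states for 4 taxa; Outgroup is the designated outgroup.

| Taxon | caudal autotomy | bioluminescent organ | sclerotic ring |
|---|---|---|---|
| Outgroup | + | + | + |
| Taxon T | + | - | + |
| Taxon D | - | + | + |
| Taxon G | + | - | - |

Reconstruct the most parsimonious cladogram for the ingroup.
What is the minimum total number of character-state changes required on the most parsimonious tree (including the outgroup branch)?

3

The outgroup has state '+' for every character, so '-' is the derived state throughout.
caudal autotomy (derived state '-') is unique to Taxon D (autapomorphy; uninformative for grouping).
Only Taxon G and Taxon T show the derived state '-' for bioluminescent organ, supporting them as a clade.
sclerotic ring: derived state '-' in Taxon G only — an autapomorphy, so it tells us nothing about relationships among taxa.
Most parsimonious ingroup topology: ((Taxon T,Taxon G),Taxon D).
Changes per character on this tree: caudal autotomy: 1; bioluminescent organ: 1; sclerotic ring: 1.
Total = 3.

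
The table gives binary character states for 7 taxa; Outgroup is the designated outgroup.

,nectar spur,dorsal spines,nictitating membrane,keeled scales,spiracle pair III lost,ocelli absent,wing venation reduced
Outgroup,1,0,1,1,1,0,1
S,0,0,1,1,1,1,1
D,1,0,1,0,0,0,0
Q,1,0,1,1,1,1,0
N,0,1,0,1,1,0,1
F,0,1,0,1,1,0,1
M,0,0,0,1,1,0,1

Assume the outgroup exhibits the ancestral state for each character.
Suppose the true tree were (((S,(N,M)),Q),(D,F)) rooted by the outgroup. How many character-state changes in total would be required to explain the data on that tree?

12

Map each character onto (((S,(N,M)),Q),(D,F)) (rooted by Outgroup) and count the minimum state changes it requires (Fitch parsimony):
nectar spur: 2; dorsal spines: 2; nictitating membrane: 2; keeled scales: 1; spiracle pair III lost: 1; ocelli absent: 2; wing venation reduced: 2.
Total tree length = 12.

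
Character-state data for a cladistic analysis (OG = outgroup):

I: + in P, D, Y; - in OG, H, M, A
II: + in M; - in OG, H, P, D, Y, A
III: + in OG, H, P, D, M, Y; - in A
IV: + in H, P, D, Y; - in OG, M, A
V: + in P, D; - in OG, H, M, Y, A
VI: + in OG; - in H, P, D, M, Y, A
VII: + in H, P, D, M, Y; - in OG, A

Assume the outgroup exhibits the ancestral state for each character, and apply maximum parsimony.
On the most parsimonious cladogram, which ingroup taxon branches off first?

Character polarity is set by the outgroup: the derived state is whichever differs from the outgroup's state, so for III, VI the derived state is '-', and for the remaining characters it is '+'.
Only D, P, and Y show the derived state '+' for I, supporting them as a clade.
II (derived state '+') is unique to M (autapomorphy; uninformative for grouping).
III (derived state '-') is unique to A (autapomorphy; uninformative for grouping).
IV (derived state '+') is shared by D, H, P, and Y — a synapomorphy uniting that clade.
V (derived state '+') is shared by D and P — a synapomorphy uniting that clade.
VI (derived state '-') is shared by all ingroup taxa — unites the whole ingroup.
VII: derived state '+' in D, H, M, P, and Y only — synapomorphy for {D, H, M, P, Y}.
Most parsimonious ingroup topology: (((H,((P,D),Y)),M),A).
A is sister to the clade containing all other ingroup taxa, so it is the earliest-diverging (most basal) ingroup lineage.

A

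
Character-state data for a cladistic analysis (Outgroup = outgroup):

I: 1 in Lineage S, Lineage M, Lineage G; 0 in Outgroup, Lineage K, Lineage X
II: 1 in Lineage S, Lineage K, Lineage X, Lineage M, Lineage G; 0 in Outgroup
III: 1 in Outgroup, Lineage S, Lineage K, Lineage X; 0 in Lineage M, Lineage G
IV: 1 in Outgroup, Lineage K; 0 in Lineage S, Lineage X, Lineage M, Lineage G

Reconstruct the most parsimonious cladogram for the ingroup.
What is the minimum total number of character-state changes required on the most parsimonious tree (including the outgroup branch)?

Character polarity is set by the outgroup: the derived state is whichever differs from the outgroup's state, so for III, IV the derived state is '0', and for the remaining characters it is '1'.
I (derived state '1') is shared by Lineage G, Lineage M, and Lineage S — a synapomorphy uniting that clade.
II (derived state '1') is shared by all ingroup taxa — unites the whole ingroup.
III: derived state '0' in Lineage G and Lineage M only — synapomorphy for {Lineage G, Lineage M}.
Only Lineage G, Lineage M, Lineage S, and Lineage X show the derived state '0' for IV, supporting them as a clade.
Most parsimonious ingroup topology: (((Lineage S,(Lineage M,Lineage G)),Lineage X),Lineage K).
Changes per character on this tree: I: 1; II: 1; III: 1; IV: 1.
Total = 4.

4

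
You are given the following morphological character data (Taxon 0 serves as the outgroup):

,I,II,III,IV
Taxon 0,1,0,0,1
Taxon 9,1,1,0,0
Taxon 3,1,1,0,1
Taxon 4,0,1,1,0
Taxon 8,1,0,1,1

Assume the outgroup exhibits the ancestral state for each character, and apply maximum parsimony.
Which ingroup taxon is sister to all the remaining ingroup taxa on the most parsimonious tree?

Taxon 8

Character polarity is set by the outgroup: the derived state is whichever differs from the outgroup's state, so for I, IV the derived state is '0', and for the remaining characters it is '1'.
I (derived state '0') is unique to Taxon 4 (autapomorphy; uninformative for grouping).
II: derived state '1' in Taxon 3, Taxon 4, and Taxon 9 only — synapomorphy for {Taxon 3, Taxon 4, Taxon 9}.
III groups Taxon 4 and Taxon 8, which is incompatible with the clades supported by the remaining characters; treating it as convergent (homoplasy) costs fewer steps than any alternative tree.
IV: derived state '0' in Taxon 4 and Taxon 9 only — synapomorphy for {Taxon 4, Taxon 9}.
Most parsimonious ingroup topology: (((Taxon 9,Taxon 4),Taxon 3),Taxon 8).
Taxon 8 is sister to the clade containing all other ingroup taxa, so it is the earliest-diverging (most basal) ingroup lineage.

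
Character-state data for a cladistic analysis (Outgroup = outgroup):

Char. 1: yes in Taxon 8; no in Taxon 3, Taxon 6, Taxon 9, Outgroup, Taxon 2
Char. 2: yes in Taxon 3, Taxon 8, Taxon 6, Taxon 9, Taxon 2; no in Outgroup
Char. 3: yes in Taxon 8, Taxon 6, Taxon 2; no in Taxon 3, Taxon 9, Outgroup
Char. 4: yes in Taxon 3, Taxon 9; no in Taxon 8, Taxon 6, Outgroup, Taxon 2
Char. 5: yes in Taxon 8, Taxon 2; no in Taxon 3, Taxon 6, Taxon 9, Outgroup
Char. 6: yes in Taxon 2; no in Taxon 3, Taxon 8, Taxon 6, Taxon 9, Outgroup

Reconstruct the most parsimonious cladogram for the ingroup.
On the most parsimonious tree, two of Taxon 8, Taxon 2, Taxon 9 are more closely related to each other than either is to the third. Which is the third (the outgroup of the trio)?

The outgroup has state 'no' for every character, so 'yes' is the derived state throughout.
Char. 1: derived state 'yes' in Taxon 8 only — an autapomorphy, so it tells us nothing about relationships among taxa.
All ingroup taxa share the derived state 'yes' for Char. 2; it defines the ingroup but does not resolve relationships within it.
Only Taxon 2, Taxon 6, and Taxon 8 show the derived state 'yes' for Char. 3, supporting them as a clade.
Char. 4 (derived state 'yes') is shared by Taxon 3 and Taxon 9 — a synapomorphy uniting that clade.
Char. 5: derived state 'yes' in Taxon 2 and Taxon 8 only — synapomorphy for {Taxon 2, Taxon 8}.
Char. 6: derived state 'yes' in Taxon 2 only — an autapomorphy, so it tells us nothing about relationships among taxa.
Most parsimonious ingroup topology: ((Taxon 9,Taxon 3),((Taxon 2,Taxon 8),Taxon 6)).
Taxon 2 and Taxon 8 share a more recent common ancestor with each other than either does with Taxon 9, so Taxon 9 is the least closely related of the three.

Taxon 9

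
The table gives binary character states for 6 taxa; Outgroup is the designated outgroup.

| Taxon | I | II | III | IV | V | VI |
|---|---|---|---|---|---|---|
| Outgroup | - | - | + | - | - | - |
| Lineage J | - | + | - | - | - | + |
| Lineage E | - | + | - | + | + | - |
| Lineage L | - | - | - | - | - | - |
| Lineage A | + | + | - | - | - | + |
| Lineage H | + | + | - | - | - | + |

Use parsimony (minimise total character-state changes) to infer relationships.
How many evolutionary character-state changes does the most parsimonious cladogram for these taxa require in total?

6

Character polarity is set by the outgroup: the derived state is whichever differs from the outgroup's state, so for III the derived state is '-', and for the remaining characters it is '+'.
I (derived state '+') is shared by Lineage A and Lineage H — a synapomorphy uniting that clade.
II (derived state '+') is shared by Lineage A, Lineage E, Lineage H, and Lineage J — a synapomorphy uniting that clade.
All ingroup taxa share the derived state '-' for III; it defines the ingroup but does not resolve relationships within it.
IV: derived state '+' in Lineage E only — an autapomorphy, so it tells us nothing about relationships among taxa.
V (derived state '+') is unique to Lineage E (autapomorphy; uninformative for grouping).
Only Lineage A, Lineage H, and Lineage J show the derived state '+' for VI, supporting them as a clade.
Most parsimonious ingroup topology: (((Lineage J,(Lineage A,Lineage H)),Lineage E),Lineage L).
Changes per character on this tree: I: 1; II: 1; III: 1; IV: 1; V: 1; VI: 1.
Total = 6.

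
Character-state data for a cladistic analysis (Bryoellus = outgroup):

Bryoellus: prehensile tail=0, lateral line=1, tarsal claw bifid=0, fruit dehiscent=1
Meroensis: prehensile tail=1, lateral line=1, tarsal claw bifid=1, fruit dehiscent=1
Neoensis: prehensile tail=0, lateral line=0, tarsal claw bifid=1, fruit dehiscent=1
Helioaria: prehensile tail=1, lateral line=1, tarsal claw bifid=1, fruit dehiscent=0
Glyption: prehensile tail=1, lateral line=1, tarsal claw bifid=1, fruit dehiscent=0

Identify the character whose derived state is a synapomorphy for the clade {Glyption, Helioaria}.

fruit dehiscent

Character polarity is set by the outgroup: the derived state is whichever differs from the outgroup's state, so for lateral line, fruit dehiscent the derived state is '0', and for the remaining characters it is '1'.
Only Glyption, Helioaria, and Meroensis show the derived state '1' for prehensile tail, supporting them as a clade.
lateral line (derived state '0') is unique to Neoensis (autapomorphy; uninformative for grouping).
tarsal claw bifid (derived state '1') is shared by all ingroup taxa — unites the whole ingroup.
fruit dehiscent (derived state '0') is shared by Glyption and Helioaria — a synapomorphy uniting that clade.
Most parsimonious ingroup topology: ((Meroensis,(Helioaria,Glyption)),Neoensis).
The clade {Glyption, Helioaria} is supported by fruit dehiscent: its derived state '0' occurs in exactly those taxa and in no other taxon (including the outgroup).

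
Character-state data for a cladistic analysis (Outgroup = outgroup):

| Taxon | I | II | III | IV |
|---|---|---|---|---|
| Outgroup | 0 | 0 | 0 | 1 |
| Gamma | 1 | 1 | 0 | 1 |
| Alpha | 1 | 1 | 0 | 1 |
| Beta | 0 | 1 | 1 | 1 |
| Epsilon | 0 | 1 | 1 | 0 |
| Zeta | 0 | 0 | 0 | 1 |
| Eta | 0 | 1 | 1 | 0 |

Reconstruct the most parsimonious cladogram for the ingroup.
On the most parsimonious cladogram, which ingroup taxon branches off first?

Zeta

Character polarity is set by the outgroup: the derived state is whichever differs from the outgroup's state, so for IV the derived state is '0', and for the remaining characters it is '1'.
I (derived state '1') is shared by Alpha and Gamma — a synapomorphy uniting that clade.
II: derived state '1' in Alpha, Beta, Epsilon, Eta, and Gamma only — synapomorphy for {Alpha, Beta, Epsilon, Eta, Gamma}.
III (derived state '1') is shared by Beta, Epsilon, and Eta — a synapomorphy uniting that clade.
IV (derived state '0') is shared by Epsilon and Eta — a synapomorphy uniting that clade.
Most parsimonious ingroup topology: (((Gamma,Alpha),(Beta,(Epsilon,Eta))),Zeta).
Zeta is sister to the clade containing all other ingroup taxa, so it is the earliest-diverging (most basal) ingroup lineage.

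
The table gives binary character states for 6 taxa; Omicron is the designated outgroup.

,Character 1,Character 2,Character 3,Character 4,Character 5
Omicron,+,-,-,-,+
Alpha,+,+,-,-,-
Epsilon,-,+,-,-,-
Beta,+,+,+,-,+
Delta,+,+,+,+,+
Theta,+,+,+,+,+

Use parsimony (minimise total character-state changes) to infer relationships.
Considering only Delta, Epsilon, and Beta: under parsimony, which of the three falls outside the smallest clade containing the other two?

Character polarity is set by the outgroup: the derived state is whichever differs from the outgroup's state, so for Character 1, Character 5 the derived state is '-', and for the remaining characters it is '+'.
Character 1 (derived state '-') is unique to Epsilon (autapomorphy; uninformative for grouping).
Character 2 (derived state '+') is shared by all ingroup taxa — unites the whole ingroup.
Only Beta, Delta, and Theta show the derived state '+' for Character 3, supporting them as a clade.
Character 4: derived state '+' in Delta and Theta only — synapomorphy for {Delta, Theta}.
Character 5 (derived state '-') is shared by Alpha and Epsilon — a synapomorphy uniting that clade.
Most parsimonious ingroup topology: ((Alpha,Epsilon),(Beta,(Delta,Theta))).
Delta and Beta share a more recent common ancestor with each other than either does with Epsilon, so Epsilon is the least closely related of the three.

Epsilon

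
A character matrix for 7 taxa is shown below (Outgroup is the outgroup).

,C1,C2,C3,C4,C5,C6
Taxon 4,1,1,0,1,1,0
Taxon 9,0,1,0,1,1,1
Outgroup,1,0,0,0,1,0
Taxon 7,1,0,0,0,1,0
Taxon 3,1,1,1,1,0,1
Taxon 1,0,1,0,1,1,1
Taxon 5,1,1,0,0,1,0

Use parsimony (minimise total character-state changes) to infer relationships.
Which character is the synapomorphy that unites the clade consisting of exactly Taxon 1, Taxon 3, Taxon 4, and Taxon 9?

C4

Character polarity is set by the outgroup: the derived state is whichever differs from the outgroup's state, so for C1, C5 the derived state is '0', and for the remaining characters it is '1'.
C1 (derived state '0') is shared by Taxon 1 and Taxon 9 — a synapomorphy uniting that clade.
Only Taxon 1, Taxon 3, Taxon 4, Taxon 5, and Taxon 9 show the derived state '1' for C2, supporting them as a clade.
C3: derived state '1' in Taxon 3 only — an autapomorphy, so it tells us nothing about relationships among taxa.
Only Taxon 1, Taxon 3, Taxon 4, and Taxon 9 show the derived state '1' for C4, supporting them as a clade.
C5: derived state '0' in Taxon 3 only — an autapomorphy, so it tells us nothing about relationships among taxa.
Only Taxon 1, Taxon 3, and Taxon 9 show the derived state '1' for C6, supporting them as a clade.
Most parsimonious ingroup topology: ((((Taxon 3,(Taxon 1,Taxon 9)),Taxon 4),Taxon 5),Taxon 7).
The clade {Taxon 1, Taxon 3, Taxon 4, Taxon 9} is supported by C4: its derived state '1' occurs in exactly those taxa and in no other taxon (including the outgroup).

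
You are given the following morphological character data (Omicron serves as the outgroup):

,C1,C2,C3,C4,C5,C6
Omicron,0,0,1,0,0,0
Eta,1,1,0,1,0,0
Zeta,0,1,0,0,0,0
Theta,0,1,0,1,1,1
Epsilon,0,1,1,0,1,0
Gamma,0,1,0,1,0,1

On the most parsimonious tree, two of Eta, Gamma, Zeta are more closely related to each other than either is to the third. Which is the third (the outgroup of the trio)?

Zeta

Character polarity is set by the outgroup: the derived state is whichever differs from the outgroup's state, so for C3 the derived state is '0', and for the remaining characters it is '1'.
C1: derived state '1' in Eta only — an autapomorphy, so it tells us nothing about relationships among taxa.
All ingroup taxa share the derived state '1' for C2; it defines the ingroup but does not resolve relationships within it.
Only Eta, Gamma, Theta, and Zeta show the derived state '0' for C3, supporting them as a clade.
C4: derived state '1' in Eta, Gamma, and Theta only — synapomorphy for {Eta, Gamma, Theta}.
C5 groups Epsilon and Theta, which is incompatible with the clades supported by the remaining characters; treating it as convergent (homoplasy) costs fewer steps than any alternative tree.
C6 (derived state '1') is shared by Gamma and Theta — a synapomorphy uniting that clade.
Most parsimonious ingroup topology: (((Eta,(Theta,Gamma)),Zeta),Epsilon).
Eta and Gamma share a more recent common ancestor with each other than either does with Zeta, so Zeta is the least closely related of the three.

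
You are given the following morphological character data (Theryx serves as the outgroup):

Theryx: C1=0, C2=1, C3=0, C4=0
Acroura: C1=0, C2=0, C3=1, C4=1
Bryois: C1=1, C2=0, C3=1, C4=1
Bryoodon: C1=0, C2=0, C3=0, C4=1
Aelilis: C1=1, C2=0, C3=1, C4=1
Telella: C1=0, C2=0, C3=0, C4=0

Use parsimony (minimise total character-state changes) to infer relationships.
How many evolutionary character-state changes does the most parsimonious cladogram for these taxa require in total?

Character polarity is set by the outgroup: the derived state is whichever differs from the outgroup's state, so for C2 the derived state is '0', and for the remaining characters it is '1'.
Only Aelilis and Bryois show the derived state '1' for C1, supporting them as a clade.
C2 (derived state '0') is shared by all ingroup taxa — unites the whole ingroup.
C3: derived state '1' in Acroura, Aelilis, and Bryois only — synapomorphy for {Acroura, Aelilis, Bryois}.
Only Acroura, Aelilis, Bryois, and Bryoodon show the derived state '1' for C4, supporting them as a clade.
Most parsimonious ingroup topology: (((Acroura,(Bryois,Aelilis)),Bryoodon),Telella).
Changes per character on this tree: C1: 1; C2: 1; C3: 1; C4: 1.
Total = 4.

4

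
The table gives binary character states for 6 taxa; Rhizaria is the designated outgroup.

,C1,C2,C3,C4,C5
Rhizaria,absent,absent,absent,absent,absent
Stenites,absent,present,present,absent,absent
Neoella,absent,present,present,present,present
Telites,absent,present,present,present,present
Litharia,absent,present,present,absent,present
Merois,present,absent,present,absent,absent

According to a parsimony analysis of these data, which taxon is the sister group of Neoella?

Telites

The outgroup has state 'absent' for every character, so 'present' is the derived state throughout.
C1: derived state 'present' in Merois only — an autapomorphy, so it tells us nothing about relationships among taxa.
Only Litharia, Neoella, Stenites, and Telites show the derived state 'present' for C2, supporting them as a clade.
All ingroup taxa share the derived state 'present' for C3; it defines the ingroup but does not resolve relationships within it.
C4: derived state 'present' in Neoella and Telites only — synapomorphy for {Neoella, Telites}.
C5 (derived state 'present') is shared by Litharia, Neoella, and Telites — a synapomorphy uniting that clade.
Most parsimonious ingroup topology: ((Stenites,((Neoella,Telites),Litharia)),Merois).
Neoella and Telites form a cherry on this tree, so they are sister taxa.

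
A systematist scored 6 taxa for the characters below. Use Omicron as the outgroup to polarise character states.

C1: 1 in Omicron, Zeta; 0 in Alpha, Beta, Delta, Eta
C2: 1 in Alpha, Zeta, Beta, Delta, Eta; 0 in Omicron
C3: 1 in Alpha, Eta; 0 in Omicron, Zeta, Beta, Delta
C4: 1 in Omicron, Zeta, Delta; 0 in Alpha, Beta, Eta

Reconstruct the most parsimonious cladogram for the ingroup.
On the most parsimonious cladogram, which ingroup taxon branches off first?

Character polarity is set by the outgroup: the derived state is whichever differs from the outgroup's state, so for C1, C4 the derived state is '0', and for the remaining characters it is '1'.
C1 (derived state '0') is shared by Alpha, Beta, Delta, and Eta — a synapomorphy uniting that clade.
C2 (derived state '1') is shared by all ingroup taxa — unites the whole ingroup.
C3: derived state '1' in Alpha and Eta only — synapomorphy for {Alpha, Eta}.
Only Alpha, Beta, and Eta show the derived state '0' for C4, supporting them as a clade.
Most parsimonious ingroup topology: ((((Alpha,Eta),Beta),Delta),Zeta).
Zeta is sister to the clade containing all other ingroup taxa, so it is the earliest-diverging (most basal) ingroup lineage.

Zeta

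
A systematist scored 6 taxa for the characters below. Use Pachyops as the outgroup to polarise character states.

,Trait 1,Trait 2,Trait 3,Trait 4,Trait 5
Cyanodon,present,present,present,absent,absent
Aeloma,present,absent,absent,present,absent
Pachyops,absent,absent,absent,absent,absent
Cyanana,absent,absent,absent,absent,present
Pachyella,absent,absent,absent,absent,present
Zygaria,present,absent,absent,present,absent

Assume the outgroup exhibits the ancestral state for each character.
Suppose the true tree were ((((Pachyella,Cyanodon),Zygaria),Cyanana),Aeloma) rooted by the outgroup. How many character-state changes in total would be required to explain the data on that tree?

9

Map each character onto ((((Pachyella,Cyanodon),Zygaria),Cyanana),Aeloma) (rooted by Pachyops) and count the minimum state changes it requires (Fitch parsimony):
Trait 1: 3; Trait 2: 1; Trait 3: 1; Trait 4: 2; Trait 5: 2.
Total tree length = 9.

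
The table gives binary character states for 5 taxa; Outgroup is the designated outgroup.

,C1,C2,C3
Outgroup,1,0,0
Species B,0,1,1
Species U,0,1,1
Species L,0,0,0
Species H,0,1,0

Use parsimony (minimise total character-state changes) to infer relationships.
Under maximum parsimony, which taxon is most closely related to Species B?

Species U

Character polarity is set by the outgroup: the derived state is whichever differs from the outgroup's state, so for C1 the derived state is '0', and for the remaining characters it is '1'.
All ingroup taxa share the derived state '0' for C1; it defines the ingroup but does not resolve relationships within it.
C2: derived state '1' in Species B, Species H, and Species U only — synapomorphy for {Species B, Species H, Species U}.
C3: derived state '1' in Species B and Species U only — synapomorphy for {Species B, Species U}.
Most parsimonious ingroup topology: (((Species B,Species U),Species H),Species L).
Species B and Species U form a cherry on this tree, so they are sister taxa.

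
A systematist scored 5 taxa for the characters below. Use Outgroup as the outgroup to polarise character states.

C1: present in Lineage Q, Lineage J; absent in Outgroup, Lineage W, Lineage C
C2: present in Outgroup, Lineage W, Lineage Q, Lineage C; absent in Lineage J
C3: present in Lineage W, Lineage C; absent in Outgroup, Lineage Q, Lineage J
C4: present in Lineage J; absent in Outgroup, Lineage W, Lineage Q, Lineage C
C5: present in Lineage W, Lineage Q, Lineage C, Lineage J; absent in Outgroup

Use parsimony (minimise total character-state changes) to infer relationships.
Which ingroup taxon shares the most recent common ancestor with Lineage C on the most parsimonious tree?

Lineage W

Character polarity is set by the outgroup: the derived state is whichever differs from the outgroup's state, so for C2 the derived state is 'absent', and for the remaining characters it is 'present'.
Only Lineage J and Lineage Q show the derived state 'present' for C1, supporting them as a clade.
C2 (derived state 'absent') is unique to Lineage J (autapomorphy; uninformative for grouping).
C3: derived state 'present' in Lineage C and Lineage W only — synapomorphy for {Lineage C, Lineage W}.
C4 (derived state 'present') is unique to Lineage J (autapomorphy; uninformative for grouping).
C5 (derived state 'present') is shared by all ingroup taxa — unites the whole ingroup.
Most parsimonious ingroup topology: ((Lineage W,Lineage C),(Lineage Q,Lineage J)).
Lineage C and Lineage W form a cherry on this tree, so they are sister taxa.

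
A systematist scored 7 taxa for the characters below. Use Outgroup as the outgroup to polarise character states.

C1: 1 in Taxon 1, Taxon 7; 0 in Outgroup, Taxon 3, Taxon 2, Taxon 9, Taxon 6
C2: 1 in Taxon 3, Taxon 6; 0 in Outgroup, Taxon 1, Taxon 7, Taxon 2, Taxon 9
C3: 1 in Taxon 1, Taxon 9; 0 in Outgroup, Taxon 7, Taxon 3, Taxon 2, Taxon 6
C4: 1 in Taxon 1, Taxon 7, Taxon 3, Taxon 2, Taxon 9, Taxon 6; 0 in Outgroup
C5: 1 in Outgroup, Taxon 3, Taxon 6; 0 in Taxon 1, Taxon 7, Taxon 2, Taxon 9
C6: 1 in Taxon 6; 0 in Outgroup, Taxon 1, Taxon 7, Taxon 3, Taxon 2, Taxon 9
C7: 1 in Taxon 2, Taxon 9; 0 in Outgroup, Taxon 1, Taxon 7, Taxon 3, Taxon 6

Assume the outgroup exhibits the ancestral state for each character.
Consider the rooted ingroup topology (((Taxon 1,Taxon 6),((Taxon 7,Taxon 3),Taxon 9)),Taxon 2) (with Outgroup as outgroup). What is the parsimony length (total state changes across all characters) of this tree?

Map each character onto (((Taxon 1,Taxon 6),((Taxon 7,Taxon 3),Taxon 9)),Taxon 2) (rooted by Outgroup) and count the minimum state changes it requires (Fitch parsimony):
C1: 2; C2: 2; C3: 2; C4: 1; C5: 3; C6: 1; C7: 2.
Total tree length = 13.

13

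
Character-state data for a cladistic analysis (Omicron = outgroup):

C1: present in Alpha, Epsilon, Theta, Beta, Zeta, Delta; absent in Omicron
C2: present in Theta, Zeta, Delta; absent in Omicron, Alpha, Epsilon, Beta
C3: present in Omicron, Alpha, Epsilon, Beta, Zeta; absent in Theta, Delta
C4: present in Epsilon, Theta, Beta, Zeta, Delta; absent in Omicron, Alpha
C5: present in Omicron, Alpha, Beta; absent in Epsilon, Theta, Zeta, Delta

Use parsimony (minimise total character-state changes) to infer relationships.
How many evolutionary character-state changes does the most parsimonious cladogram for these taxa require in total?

Character polarity is set by the outgroup: the derived state is whichever differs from the outgroup's state, so for C3, C5 the derived state is 'absent', and for the remaining characters it is 'present'.
All ingroup taxa share the derived state 'present' for C1; it defines the ingroup but does not resolve relationships within it.
C2 (derived state 'present') is shared by Delta, Theta, and Zeta — a synapomorphy uniting that clade.
C3: derived state 'absent' in Delta and Theta only — synapomorphy for {Delta, Theta}.
Only Beta, Delta, Epsilon, Theta, and Zeta show the derived state 'present' for C4, supporting them as a clade.
Only Delta, Epsilon, Theta, and Zeta show the derived state 'absent' for C5, supporting them as a clade.
Most parsimonious ingroup topology: (Alpha,((Epsilon,((Theta,Delta),Zeta)),Beta)).
Changes per character on this tree: C1: 1; C2: 1; C3: 1; C4: 1; C5: 1.
Total = 5.

5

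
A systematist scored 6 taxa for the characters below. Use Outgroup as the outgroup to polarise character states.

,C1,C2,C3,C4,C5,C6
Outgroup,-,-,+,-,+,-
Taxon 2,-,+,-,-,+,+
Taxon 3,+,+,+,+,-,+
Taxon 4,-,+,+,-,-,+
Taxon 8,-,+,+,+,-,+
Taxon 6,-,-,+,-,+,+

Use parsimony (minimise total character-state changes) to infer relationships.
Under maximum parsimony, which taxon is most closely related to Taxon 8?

Character polarity is set by the outgroup: the derived state is whichever differs from the outgroup's state, so for C3, C5 the derived state is '-', and for the remaining characters it is '+'.
C1 (derived state '+') is unique to Taxon 3 (autapomorphy; uninformative for grouping).
Only Taxon 2, Taxon 3, Taxon 4, and Taxon 8 show the derived state '+' for C2, supporting them as a clade.
C3 (derived state '-') is unique to Taxon 2 (autapomorphy; uninformative for grouping).
C4 (derived state '+') is shared by Taxon 3 and Taxon 8 — a synapomorphy uniting that clade.
C5: derived state '-' in Taxon 3, Taxon 4, and Taxon 8 only — synapomorphy for {Taxon 3, Taxon 4, Taxon 8}.
All ingroup taxa share the derived state '+' for C6; it defines the ingroup but does not resolve relationships within it.
Most parsimonious ingroup topology: ((Taxon 2,((Taxon 3,Taxon 8),Taxon 4)),Taxon 6).
Taxon 8 and Taxon 3 form a cherry on this tree, so they are sister taxa.

Taxon 3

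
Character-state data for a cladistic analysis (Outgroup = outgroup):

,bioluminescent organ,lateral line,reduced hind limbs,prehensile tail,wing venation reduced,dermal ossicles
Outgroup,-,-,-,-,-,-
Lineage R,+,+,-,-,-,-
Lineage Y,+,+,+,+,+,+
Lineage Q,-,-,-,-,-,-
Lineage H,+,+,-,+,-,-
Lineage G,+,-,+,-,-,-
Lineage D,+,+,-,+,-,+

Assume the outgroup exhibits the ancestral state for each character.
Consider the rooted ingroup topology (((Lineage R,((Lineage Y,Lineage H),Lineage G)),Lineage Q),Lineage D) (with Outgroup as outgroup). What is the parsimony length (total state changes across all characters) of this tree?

12

Map each character onto (((Lineage R,((Lineage Y,Lineage H),Lineage G)),Lineage Q),Lineage D) (rooted by Outgroup) and count the minimum state changes it requires (Fitch parsimony):
bioluminescent organ: 2; lateral line: 3; reduced hind limbs: 2; prehensile tail: 2; wing venation reduced: 1; dermal ossicles: 2.
Total tree length = 12.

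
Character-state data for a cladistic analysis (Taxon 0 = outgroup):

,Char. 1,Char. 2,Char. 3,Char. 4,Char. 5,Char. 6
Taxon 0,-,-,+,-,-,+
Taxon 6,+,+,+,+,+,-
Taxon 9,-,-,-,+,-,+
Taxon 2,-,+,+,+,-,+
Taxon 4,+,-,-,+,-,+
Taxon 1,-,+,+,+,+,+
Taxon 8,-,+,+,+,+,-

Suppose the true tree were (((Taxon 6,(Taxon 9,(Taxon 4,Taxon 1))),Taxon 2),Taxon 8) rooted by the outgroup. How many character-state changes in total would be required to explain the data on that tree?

Map each character onto (((Taxon 6,(Taxon 9,(Taxon 4,Taxon 1))),Taxon 2),Taxon 8) (rooted by Taxon 0) and count the minimum state changes it requires (Fitch parsimony):
Char. 1: 2; Char. 2: 3; Char. 3: 2; Char. 4: 1; Char. 5: 3; Char. 6: 2.
Total tree length = 13.

13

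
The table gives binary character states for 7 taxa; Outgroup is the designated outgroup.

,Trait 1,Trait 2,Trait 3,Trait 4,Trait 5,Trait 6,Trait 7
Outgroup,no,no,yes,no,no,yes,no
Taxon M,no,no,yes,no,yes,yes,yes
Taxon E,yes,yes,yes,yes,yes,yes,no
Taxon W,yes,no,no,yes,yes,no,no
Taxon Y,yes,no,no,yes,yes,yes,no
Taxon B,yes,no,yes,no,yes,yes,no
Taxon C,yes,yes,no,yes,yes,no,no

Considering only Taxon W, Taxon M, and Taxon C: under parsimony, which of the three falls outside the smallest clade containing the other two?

Character polarity is set by the outgroup: the derived state is whichever differs from the outgroup's state, so for Trait 3, Trait 6 the derived state is 'no', and for the remaining characters it is 'yes'.
Trait 1 (derived state 'yes') is shared by Taxon B, Taxon C, Taxon E, Taxon W, and Taxon Y — a synapomorphy uniting that clade.
Trait 2 (state 'yes') occurs in Taxon C and Taxon E but conflicts with the nesting implied by the other characters — most parsimoniously interpreted as homoplasy.
Only Taxon C, Taxon W, and Taxon Y show the derived state 'no' for Trait 3, supporting them as a clade.
Only Taxon C, Taxon E, Taxon W, and Taxon Y show the derived state 'yes' for Trait 4, supporting them as a clade.
Trait 5 (derived state 'yes') is shared by all ingroup taxa — unites the whole ingroup.
Trait 6: derived state 'no' in Taxon C and Taxon W only — synapomorphy for {Taxon C, Taxon W}.
Trait 7 (derived state 'yes') is unique to Taxon M (autapomorphy; uninformative for grouping).
Most parsimonious ingroup topology: (Taxon M,((Taxon E,((Taxon W,Taxon C),Taxon Y)),Taxon B)).
Taxon C and Taxon W share a more recent common ancestor with each other than either does with Taxon M, so Taxon M is the least closely related of the three.

Taxon M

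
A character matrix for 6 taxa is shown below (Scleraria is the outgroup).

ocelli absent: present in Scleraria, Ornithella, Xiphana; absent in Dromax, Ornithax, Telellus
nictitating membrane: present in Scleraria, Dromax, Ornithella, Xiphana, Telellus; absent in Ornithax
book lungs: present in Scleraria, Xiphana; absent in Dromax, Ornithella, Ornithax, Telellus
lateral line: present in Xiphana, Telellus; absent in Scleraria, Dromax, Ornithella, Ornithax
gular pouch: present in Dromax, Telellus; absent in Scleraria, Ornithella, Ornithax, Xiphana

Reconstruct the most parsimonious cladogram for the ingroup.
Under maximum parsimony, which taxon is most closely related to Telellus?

Character polarity is set by the outgroup: the derived state is whichever differs from the outgroup's state, so for ocelli absent, nictitating membrane, book lungs the derived state is 'absent', and for the remaining characters it is 'present'.
ocelli absent: derived state 'absent' in Dromax, Ornithax, and Telellus only — synapomorphy for {Dromax, Ornithax, Telellus}.
nictitating membrane (derived state 'absent') is unique to Ornithax (autapomorphy; uninformative for grouping).
book lungs: derived state 'absent' in Dromax, Ornithax, Ornithella, and Telellus only — synapomorphy for {Dromax, Ornithax, Ornithella, Telellus}.
lateral line groups Telellus and Xiphana, which is incompatible with the clades supported by the remaining characters; treating it as convergent (homoplasy) costs fewer steps than any alternative tree.
Only Dromax and Telellus show the derived state 'present' for gular pouch, supporting them as a clade.
Most parsimonious ingroup topology: ((((Dromax,Telellus),Ornithax),Ornithella),Xiphana).
Telellus and Dromax form a cherry on this tree, so they are sister taxa.

Dromax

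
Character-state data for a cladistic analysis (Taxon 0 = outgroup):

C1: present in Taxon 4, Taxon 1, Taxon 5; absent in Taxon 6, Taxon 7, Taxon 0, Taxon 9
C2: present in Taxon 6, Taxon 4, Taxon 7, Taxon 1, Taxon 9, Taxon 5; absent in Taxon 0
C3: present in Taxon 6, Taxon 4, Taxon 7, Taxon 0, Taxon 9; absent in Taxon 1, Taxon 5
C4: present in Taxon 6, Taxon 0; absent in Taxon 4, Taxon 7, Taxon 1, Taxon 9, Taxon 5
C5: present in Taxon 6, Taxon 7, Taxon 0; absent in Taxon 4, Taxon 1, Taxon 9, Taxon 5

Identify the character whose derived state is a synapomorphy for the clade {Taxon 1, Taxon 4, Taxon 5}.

C1

Character polarity is set by the outgroup: the derived state is whichever differs from the outgroup's state, so for C3, C4, C5 the derived state is 'absent', and for the remaining characters it is 'present'.
Only Taxon 1, Taxon 4, and Taxon 5 show the derived state 'present' for C1, supporting them as a clade.
All ingroup taxa share the derived state 'present' for C2; it defines the ingroup but does not resolve relationships within it.
Only Taxon 1 and Taxon 5 show the derived state 'absent' for C3, supporting them as a clade.
Only Taxon 1, Taxon 4, Taxon 5, Taxon 7, and Taxon 9 show the derived state 'absent' for C4, supporting them as a clade.
C5 (derived state 'absent') is shared by Taxon 1, Taxon 4, Taxon 5, and Taxon 9 — a synapomorphy uniting that clade.
Most parsimonious ingroup topology: (((Taxon 9,((Taxon 1,Taxon 5),Taxon 4)),Taxon 7),Taxon 6).
The clade {Taxon 1, Taxon 4, Taxon 5} is supported by C1: its derived state 'present' occurs in exactly those taxa and in no other taxon (including the outgroup).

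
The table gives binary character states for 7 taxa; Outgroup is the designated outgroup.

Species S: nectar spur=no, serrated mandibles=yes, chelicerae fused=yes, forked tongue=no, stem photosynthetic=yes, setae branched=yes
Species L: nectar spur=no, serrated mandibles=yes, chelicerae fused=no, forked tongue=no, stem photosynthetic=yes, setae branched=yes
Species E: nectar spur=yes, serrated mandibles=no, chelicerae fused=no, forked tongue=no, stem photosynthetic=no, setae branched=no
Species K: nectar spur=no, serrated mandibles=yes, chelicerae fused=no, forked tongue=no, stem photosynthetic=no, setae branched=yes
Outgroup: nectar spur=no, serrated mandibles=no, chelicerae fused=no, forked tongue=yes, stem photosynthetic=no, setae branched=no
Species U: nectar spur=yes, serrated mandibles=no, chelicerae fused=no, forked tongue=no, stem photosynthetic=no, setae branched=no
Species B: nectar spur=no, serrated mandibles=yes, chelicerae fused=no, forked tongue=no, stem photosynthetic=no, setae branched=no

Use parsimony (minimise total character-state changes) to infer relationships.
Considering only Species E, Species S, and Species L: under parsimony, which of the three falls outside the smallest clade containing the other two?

Character polarity is set by the outgroup: the derived state is whichever differs from the outgroup's state, so for forked tongue the derived state is 'no', and for the remaining characters it is 'yes'.
Only Species E and Species U show the derived state 'yes' for nectar spur, supporting them as a clade.
serrated mandibles (derived state 'yes') is shared by Species B, Species K, Species L, and Species S — a synapomorphy uniting that clade.
chelicerae fused (derived state 'yes') is unique to Species S (autapomorphy; uninformative for grouping).
forked tongue (derived state 'no') is shared by all ingroup taxa — unites the whole ingroup.
stem photosynthetic (derived state 'yes') is shared by Species L and Species S — a synapomorphy uniting that clade.
setae branched: derived state 'yes' in Species K, Species L, and Species S only — synapomorphy for {Species K, Species L, Species S}.
Most parsimonious ingroup topology: ((Species B,(Species K,(Species L,Species S))),(Species U,Species E)).
Species L and Species S share a more recent common ancestor with each other than either does with Species E, so Species E is the least closely related of the three.

Species E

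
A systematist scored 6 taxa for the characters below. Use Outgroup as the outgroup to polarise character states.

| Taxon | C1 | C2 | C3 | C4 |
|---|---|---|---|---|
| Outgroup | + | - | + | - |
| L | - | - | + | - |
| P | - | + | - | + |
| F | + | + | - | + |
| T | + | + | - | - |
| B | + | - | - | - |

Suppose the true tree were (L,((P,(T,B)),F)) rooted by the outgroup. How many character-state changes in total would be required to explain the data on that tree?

7

Map each character onto (L,((P,(T,B)),F)) (rooted by Outgroup) and count the minimum state changes it requires (Fitch parsimony):
C1: 2; C2: 2; C3: 1; C4: 2.
Total tree length = 7.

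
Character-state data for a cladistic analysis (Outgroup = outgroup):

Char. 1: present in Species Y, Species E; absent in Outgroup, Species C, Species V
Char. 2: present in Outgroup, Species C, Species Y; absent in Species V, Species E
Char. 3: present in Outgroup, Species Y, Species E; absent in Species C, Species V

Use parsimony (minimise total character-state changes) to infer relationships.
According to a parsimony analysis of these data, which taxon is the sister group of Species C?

Character polarity is set by the outgroup: the derived state is whichever differs from the outgroup's state, so for Char. 2, Char. 3 the derived state is 'absent', and for the remaining characters it is 'present'.
Char. 1: derived state 'present' in Species E and Species Y only — synapomorphy for {Species E, Species Y}.
Char. 2 (state 'absent') occurs in Species E and Species V but conflicts with the nesting implied by the other characters — most parsimoniously interpreted as homoplasy.
Only Species C and Species V show the derived state 'absent' for Char. 3, supporting them as a clade.
Most parsimonious ingroup topology: ((Species C,Species V),(Species Y,Species E)).
Species C and Species V form a cherry on this tree, so they are sister taxa.

Species V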